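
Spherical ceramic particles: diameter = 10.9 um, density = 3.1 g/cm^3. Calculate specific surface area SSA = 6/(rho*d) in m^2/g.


SSA = 6 / (3.1 * 10.9) = 0.178 m^2/g

0.178


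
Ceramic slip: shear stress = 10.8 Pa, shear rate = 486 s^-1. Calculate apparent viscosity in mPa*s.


eta = tau/gamma * 1000 = 10.8/486 * 1000 = 22.2 mPa*s

22.2


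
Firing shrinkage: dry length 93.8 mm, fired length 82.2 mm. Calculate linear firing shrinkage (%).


FS = (93.8 - 82.2) / 93.8 * 100 = 12.37%

12.37


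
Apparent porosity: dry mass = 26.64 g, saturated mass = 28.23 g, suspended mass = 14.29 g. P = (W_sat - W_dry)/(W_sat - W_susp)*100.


P = (28.23 - 26.64) / (28.23 - 14.29) * 100 = 1.59 / 13.94 * 100 = 11.4%

11.4


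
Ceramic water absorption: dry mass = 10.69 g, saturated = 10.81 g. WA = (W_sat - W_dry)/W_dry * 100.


WA = (10.81 - 10.69) / 10.69 * 100 = 1.12%

1.12


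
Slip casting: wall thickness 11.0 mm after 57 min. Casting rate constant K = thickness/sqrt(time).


K = 11.0 / sqrt(57) = 11.0 / 7.5498 = 1.457 mm/min^0.5

1.457


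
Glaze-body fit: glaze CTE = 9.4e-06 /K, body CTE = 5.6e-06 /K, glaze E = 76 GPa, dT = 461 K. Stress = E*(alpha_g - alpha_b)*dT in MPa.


Stress = 76*1000*(9.4e-06 - 5.6e-06)*461 = 133.1 MPa

133.1


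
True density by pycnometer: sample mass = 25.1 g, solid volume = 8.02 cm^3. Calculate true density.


TD = 25.1 / 8.02 = 3.13 g/cm^3

3.13


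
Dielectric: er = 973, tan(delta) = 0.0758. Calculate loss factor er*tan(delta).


Loss = 973 * 0.0758 = 73.753

73.753


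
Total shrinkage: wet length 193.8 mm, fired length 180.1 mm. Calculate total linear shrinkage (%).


TS = (193.8 - 180.1) / 193.8 * 100 = 7.07%

7.07


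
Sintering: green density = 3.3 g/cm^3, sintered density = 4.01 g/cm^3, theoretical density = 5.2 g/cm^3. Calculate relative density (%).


Relative = 4.01 / 5.2 * 100 = 77.1%

77.1


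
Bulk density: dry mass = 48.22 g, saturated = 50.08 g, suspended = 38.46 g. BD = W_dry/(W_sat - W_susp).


BD = 48.22 / (50.08 - 38.46) = 48.22 / 11.62 = 4.15 g/cm^3

4.15


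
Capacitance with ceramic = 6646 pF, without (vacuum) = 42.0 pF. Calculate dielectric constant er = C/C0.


er = 6646 / 42.0 = 158.24

158.24


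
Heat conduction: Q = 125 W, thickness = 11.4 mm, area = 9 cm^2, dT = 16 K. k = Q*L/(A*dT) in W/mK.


k = 125*11.4/1000/(9/10000*16) = 98.96 W/mK

98.96


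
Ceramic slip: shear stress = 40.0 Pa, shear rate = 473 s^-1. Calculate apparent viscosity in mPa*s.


eta = tau/gamma * 1000 = 40.0/473 * 1000 = 84.6 mPa*s

84.6


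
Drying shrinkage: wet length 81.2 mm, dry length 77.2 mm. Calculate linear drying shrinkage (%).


DS = (81.2 - 77.2) / 81.2 * 100 = 4.93%

4.93


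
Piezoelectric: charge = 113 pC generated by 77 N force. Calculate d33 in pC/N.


d33 = 113 / 77 = 1.5 pC/N

1.5


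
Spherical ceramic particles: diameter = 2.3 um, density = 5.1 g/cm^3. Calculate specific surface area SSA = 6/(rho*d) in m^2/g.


SSA = 6 / (5.1 * 2.3) = 0.512 m^2/g

0.512


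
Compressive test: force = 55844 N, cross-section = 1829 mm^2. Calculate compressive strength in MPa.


CS = 55844 / 1829 = 30.5 MPa

30.5


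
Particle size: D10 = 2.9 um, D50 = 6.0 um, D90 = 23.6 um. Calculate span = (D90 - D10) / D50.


Span = (23.6 - 2.9) / 6.0 = 20.7 / 6.0 = 3.45

3.45


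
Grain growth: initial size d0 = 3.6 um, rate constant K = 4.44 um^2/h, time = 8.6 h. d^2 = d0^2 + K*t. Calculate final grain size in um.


d^2 = 3.6^2 + 4.44*8.6 = 51.144
d = sqrt(51.144) = 7.15 um

7.15


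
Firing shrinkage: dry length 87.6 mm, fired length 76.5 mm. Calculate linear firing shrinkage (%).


FS = (87.6 - 76.5) / 87.6 * 100 = 12.67%

12.67


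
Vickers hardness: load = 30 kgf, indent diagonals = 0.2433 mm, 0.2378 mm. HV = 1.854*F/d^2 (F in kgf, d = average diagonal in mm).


d_avg = (0.2433+0.2378)/2 = 0.24055 mm
HV = 1.854*30/0.24055^2 = 961

961


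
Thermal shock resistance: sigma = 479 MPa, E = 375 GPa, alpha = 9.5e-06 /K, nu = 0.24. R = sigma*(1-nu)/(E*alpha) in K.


R = 479*(1-0.24)/(375*1000*9.5e-06) = 102 K

102


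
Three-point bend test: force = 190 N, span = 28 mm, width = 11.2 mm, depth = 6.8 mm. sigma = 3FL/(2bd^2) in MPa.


sigma = 3*190*28/(2*11.2*6.8^2) = 15.4 MPa

15.4


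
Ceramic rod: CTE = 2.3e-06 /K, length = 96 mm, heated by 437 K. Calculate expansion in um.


dL = 2.3e-06 * 96 * 437 * 1000 = 96.49 um

96.49


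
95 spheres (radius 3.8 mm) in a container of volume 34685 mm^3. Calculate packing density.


V_sphere = 4/3*pi*3.8^3 = 229.8473 mm^3
Total V = 95*229.8473 = 21835.4935 mm^3
PD = 21835.4935 / 34685 = 0.63

0.63


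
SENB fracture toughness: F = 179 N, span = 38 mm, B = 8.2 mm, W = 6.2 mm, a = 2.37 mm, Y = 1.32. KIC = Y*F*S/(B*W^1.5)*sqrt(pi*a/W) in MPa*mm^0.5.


KIC = 1.32*179*38/(8.2*6.2^1.5)*sqrt(pi*2.37/6.2) = 77.73

77.73


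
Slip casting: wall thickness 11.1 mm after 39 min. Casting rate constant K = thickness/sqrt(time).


K = 11.1 / sqrt(39) = 11.1 / 6.245 = 1.777 mm/min^0.5

1.777


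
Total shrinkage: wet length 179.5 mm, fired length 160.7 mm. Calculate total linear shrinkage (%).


TS = (179.5 - 160.7) / 179.5 * 100 = 10.47%

10.47


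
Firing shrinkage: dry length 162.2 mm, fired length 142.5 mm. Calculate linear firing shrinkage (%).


FS = (162.2 - 142.5) / 162.2 * 100 = 12.15%

12.15


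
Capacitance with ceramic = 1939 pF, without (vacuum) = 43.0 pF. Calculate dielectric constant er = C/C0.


er = 1939 / 43.0 = 45.09

45.09


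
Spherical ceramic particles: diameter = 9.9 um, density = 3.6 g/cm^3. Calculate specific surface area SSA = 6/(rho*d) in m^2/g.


SSA = 6 / (3.6 * 9.9) = 0.168 m^2/g

0.168


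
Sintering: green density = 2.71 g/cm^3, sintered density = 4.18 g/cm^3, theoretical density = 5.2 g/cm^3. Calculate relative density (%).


Relative = 4.18 / 5.2 * 100 = 80.4%

80.4


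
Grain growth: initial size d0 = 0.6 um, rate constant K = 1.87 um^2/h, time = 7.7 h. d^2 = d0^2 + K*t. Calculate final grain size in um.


d^2 = 0.6^2 + 1.87*7.7 = 14.759
d = sqrt(14.759) = 3.84 um

3.84


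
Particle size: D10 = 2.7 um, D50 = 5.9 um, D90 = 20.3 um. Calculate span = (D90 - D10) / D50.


Span = (20.3 - 2.7) / 5.9 = 17.6 / 5.9 = 2.983

2.983


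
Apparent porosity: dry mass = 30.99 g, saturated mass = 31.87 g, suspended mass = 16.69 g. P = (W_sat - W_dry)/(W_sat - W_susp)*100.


P = (31.87 - 30.99) / (31.87 - 16.69) * 100 = 0.88 / 15.18 * 100 = 5.8%

5.8


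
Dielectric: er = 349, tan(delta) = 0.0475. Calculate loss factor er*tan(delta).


Loss = 349 * 0.0475 = 16.578

16.578


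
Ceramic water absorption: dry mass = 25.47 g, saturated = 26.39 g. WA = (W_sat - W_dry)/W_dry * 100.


WA = (26.39 - 25.47) / 25.47 * 100 = 3.61%

3.61


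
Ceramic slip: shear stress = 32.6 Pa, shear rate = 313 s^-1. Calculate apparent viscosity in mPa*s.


eta = tau/gamma * 1000 = 32.6/313 * 1000 = 104.2 mPa*s

104.2


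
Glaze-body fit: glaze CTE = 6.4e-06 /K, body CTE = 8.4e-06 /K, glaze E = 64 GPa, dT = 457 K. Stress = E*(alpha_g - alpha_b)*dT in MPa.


Stress = 64*1000*(6.4e-06 - 8.4e-06)*457 = -58.5 MPa

-58.5


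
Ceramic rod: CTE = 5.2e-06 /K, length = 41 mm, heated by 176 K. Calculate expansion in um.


dL = 5.2e-06 * 41 * 176 * 1000 = 37.523 um

37.523


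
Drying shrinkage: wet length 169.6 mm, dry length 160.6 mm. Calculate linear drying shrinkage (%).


DS = (169.6 - 160.6) / 169.6 * 100 = 5.31%

5.31


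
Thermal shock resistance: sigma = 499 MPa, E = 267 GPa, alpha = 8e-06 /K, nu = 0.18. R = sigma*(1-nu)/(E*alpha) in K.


R = 499*(1-0.18)/(267*1000*8e-06) = 192 K

192


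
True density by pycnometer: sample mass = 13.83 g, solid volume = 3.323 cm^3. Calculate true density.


TD = 13.83 / 3.323 = 4.162 g/cm^3

4.162


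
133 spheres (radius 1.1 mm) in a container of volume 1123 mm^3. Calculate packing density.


V_sphere = 4/3*pi*1.1^3 = 5.5753 mm^3
Total V = 133*5.5753 = 741.5149 mm^3
PD = 741.5149 / 1123 = 0.66

0.66


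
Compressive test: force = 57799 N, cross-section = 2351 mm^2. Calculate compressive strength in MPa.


CS = 57799 / 2351 = 24.6 MPa

24.6


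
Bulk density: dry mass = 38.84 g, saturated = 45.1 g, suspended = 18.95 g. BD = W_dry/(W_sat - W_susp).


BD = 38.84 / (45.1 - 18.95) = 38.84 / 26.15 = 1.485 g/cm^3

1.485


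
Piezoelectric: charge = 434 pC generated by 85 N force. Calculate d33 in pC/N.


d33 = 434 / 85 = 5.1 pC/N

5.1


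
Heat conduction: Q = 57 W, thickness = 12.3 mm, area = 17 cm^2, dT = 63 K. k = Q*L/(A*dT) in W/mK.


k = 57*12.3/1000/(17/10000*63) = 6.55 W/mK

6.55


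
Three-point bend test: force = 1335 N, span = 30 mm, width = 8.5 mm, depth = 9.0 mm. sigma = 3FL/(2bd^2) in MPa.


sigma = 3*1335*30/(2*8.5*9.0^2) = 87.3 MPa

87.3


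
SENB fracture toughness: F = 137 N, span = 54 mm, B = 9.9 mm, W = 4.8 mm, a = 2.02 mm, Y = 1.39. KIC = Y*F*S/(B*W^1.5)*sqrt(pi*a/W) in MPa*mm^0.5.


KIC = 1.39*137*54/(9.9*4.8^1.5)*sqrt(pi*2.02/4.8) = 113.57

113.57


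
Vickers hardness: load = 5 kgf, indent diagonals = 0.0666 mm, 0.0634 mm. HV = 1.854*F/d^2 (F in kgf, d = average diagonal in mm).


d_avg = (0.0666+0.0634)/2 = 0.065 mm
HV = 1.854*5/0.065^2 = 2194

2194


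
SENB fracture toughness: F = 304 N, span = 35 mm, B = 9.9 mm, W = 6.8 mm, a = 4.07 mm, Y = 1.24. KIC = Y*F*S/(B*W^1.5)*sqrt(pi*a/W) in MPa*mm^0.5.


KIC = 1.24*304*35/(9.9*6.8^1.5)*sqrt(pi*4.07/6.8) = 103.06

103.06


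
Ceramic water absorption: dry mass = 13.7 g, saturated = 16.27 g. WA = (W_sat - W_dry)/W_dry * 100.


WA = (16.27 - 13.7) / 13.7 * 100 = 18.76%

18.76


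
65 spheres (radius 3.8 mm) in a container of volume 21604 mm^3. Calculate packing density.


V_sphere = 4/3*pi*3.8^3 = 229.8473 mm^3
Total V = 65*229.8473 = 14940.0745 mm^3
PD = 14940.0745 / 21604 = 0.692

0.692


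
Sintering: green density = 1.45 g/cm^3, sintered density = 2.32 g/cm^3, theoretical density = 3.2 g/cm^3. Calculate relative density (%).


Relative = 2.32 / 3.2 * 100 = 72.5%

72.5


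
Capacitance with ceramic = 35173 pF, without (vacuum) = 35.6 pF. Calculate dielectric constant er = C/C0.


er = 35173 / 35.6 = 988.01

988.01


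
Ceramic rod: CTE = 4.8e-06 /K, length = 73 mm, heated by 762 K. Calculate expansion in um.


dL = 4.8e-06 * 73 * 762 * 1000 = 267.005 um

267.005


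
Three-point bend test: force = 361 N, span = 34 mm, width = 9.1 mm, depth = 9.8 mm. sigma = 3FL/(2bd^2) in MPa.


sigma = 3*361*34/(2*9.1*9.8^2) = 21.1 MPa

21.1


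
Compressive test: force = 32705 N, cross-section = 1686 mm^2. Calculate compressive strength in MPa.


CS = 32705 / 1686 = 19.4 MPa

19.4


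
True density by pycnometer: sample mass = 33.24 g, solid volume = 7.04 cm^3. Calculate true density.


TD = 33.24 / 7.04 = 4.722 g/cm^3

4.722


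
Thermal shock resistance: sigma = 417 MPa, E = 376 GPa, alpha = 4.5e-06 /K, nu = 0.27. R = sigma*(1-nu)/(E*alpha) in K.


R = 417*(1-0.27)/(376*1000*4.5e-06) = 180 K

180


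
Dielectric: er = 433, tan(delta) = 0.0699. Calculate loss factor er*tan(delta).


Loss = 433 * 0.0699 = 30.267

30.267


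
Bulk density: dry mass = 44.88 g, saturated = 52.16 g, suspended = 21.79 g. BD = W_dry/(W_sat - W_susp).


BD = 44.88 / (52.16 - 21.79) = 44.88 / 30.37 = 1.478 g/cm^3

1.478


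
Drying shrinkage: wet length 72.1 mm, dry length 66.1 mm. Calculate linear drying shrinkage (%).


DS = (72.1 - 66.1) / 72.1 * 100 = 8.32%

8.32


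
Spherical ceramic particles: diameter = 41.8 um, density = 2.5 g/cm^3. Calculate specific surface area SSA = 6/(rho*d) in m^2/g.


SSA = 6 / (2.5 * 41.8) = 0.057 m^2/g

0.057


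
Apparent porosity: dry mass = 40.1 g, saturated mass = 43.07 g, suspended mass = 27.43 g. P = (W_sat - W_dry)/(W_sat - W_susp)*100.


P = (43.07 - 40.1) / (43.07 - 27.43) * 100 = 2.97 / 15.64 * 100 = 19.0%

19.0


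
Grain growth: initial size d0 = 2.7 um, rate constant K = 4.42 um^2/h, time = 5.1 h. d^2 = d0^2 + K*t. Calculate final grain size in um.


d^2 = 2.7^2 + 4.42*5.1 = 29.832
d = sqrt(29.832) = 5.46 um

5.46


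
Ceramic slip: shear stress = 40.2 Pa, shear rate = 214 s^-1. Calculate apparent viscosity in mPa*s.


eta = tau/gamma * 1000 = 40.2/214 * 1000 = 187.9 mPa*s

187.9


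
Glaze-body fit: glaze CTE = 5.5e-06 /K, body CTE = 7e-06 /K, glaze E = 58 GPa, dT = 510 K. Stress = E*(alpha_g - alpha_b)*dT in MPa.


Stress = 58*1000*(5.5e-06 - 7e-06)*510 = -44.4 MPa

-44.4


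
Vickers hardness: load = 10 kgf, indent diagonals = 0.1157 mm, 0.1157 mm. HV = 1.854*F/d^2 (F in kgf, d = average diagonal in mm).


d_avg = (0.1157+0.1157)/2 = 0.1157 mm
HV = 1.854*10/0.1157^2 = 1385

1385


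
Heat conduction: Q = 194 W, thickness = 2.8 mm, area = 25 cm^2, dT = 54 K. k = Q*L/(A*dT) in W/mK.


k = 194*2.8/1000/(25/10000*54) = 4.02 W/mK

4.02


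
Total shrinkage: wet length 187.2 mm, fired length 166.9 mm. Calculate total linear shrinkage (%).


TS = (187.2 - 166.9) / 187.2 * 100 = 10.84%

10.84


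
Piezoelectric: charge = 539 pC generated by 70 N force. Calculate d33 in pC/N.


d33 = 539 / 70 = 7.7 pC/N

7.7


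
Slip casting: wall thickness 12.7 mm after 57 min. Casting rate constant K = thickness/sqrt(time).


K = 12.7 / sqrt(57) = 12.7 / 7.5498 = 1.682 mm/min^0.5

1.682


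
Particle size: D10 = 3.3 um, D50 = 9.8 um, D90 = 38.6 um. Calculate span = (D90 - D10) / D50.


Span = (38.6 - 3.3) / 9.8 = 35.3 / 9.8 = 3.602

3.602


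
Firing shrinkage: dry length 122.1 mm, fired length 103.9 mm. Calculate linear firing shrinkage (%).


FS = (122.1 - 103.9) / 122.1 * 100 = 14.91%

14.91


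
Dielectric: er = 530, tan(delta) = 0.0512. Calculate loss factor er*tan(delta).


Loss = 530 * 0.0512 = 27.136

27.136


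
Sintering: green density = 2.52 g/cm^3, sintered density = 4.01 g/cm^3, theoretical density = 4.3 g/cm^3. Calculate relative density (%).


Relative = 4.01 / 4.3 * 100 = 93.3%

93.3


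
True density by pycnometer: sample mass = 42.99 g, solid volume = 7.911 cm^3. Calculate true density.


TD = 42.99 / 7.911 = 5.434 g/cm^3

5.434


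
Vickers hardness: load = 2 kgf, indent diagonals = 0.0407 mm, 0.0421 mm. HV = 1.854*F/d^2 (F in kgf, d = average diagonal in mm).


d_avg = (0.0407+0.0421)/2 = 0.0414 mm
HV = 1.854*2/0.0414^2 = 2163

2163


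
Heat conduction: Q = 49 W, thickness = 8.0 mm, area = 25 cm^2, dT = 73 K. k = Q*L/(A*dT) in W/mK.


k = 49*8.0/1000/(25/10000*73) = 2.15 W/mK

2.15


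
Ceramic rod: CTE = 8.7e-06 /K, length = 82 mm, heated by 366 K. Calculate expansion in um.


dL = 8.7e-06 * 82 * 366 * 1000 = 261.104 um

261.104


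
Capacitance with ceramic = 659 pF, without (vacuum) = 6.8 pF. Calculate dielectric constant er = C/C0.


er = 659 / 6.8 = 96.91

96.91


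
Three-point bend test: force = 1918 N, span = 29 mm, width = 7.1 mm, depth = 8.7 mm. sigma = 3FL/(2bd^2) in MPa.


sigma = 3*1918*29/(2*7.1*8.7^2) = 155.3 MPa

155.3


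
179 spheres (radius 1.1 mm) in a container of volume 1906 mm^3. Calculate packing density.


V_sphere = 4/3*pi*1.1^3 = 5.5753 mm^3
Total V = 179*5.5753 = 997.9787 mm^3
PD = 997.9787 / 1906 = 0.524

0.524


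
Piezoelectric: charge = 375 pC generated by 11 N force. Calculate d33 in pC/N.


d33 = 375 / 11 = 34.1 pC/N

34.1


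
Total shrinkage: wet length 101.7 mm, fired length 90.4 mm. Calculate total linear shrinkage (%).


TS = (101.7 - 90.4) / 101.7 * 100 = 11.11%

11.11


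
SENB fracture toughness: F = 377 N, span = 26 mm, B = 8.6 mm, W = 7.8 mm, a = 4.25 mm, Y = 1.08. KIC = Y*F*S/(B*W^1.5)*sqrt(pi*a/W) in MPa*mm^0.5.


KIC = 1.08*377*26/(8.6*7.8^1.5)*sqrt(pi*4.25/7.8) = 73.93

73.93


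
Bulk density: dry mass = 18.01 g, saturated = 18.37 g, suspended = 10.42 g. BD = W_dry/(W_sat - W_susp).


BD = 18.01 / (18.37 - 10.42) = 18.01 / 7.95 = 2.265 g/cm^3

2.265


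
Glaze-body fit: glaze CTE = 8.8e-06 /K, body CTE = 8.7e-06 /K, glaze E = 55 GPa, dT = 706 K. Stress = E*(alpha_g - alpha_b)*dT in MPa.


Stress = 55*1000*(8.8e-06 - 8.7e-06)*706 = 3.9 MPa

3.9


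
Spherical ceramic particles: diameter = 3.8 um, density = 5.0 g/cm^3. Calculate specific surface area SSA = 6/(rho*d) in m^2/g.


SSA = 6 / (5.0 * 3.8) = 0.316 m^2/g

0.316


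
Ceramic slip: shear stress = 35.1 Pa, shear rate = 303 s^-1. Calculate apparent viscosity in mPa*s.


eta = tau/gamma * 1000 = 35.1/303 * 1000 = 115.8 mPa*s

115.8


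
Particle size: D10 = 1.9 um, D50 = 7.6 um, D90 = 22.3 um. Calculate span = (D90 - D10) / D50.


Span = (22.3 - 1.9) / 7.6 = 20.4 / 7.6 = 2.684

2.684


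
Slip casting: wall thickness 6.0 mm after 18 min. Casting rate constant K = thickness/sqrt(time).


K = 6.0 / sqrt(18) = 6.0 / 4.2426 = 1.414 mm/min^0.5

1.414


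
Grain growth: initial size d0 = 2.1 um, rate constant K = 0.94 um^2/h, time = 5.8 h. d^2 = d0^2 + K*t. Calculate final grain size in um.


d^2 = 2.1^2 + 0.94*5.8 = 9.862
d = sqrt(9.862) = 3.14 um

3.14


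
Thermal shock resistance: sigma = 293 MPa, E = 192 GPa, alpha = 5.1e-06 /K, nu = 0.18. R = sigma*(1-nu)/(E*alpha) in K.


R = 293*(1-0.18)/(192*1000*5.1e-06) = 245 K

245


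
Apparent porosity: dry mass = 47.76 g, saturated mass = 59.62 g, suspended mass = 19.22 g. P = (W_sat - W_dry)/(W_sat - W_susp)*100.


P = (59.62 - 47.76) / (59.62 - 19.22) * 100 = 11.86 / 40.4 * 100 = 29.4%

29.4


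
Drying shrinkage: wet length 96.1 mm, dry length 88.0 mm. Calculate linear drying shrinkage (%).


DS = (96.1 - 88.0) / 96.1 * 100 = 8.43%

8.43


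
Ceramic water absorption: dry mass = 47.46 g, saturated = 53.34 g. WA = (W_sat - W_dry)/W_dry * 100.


WA = (53.34 - 47.46) / 47.46 * 100 = 12.39%

12.39


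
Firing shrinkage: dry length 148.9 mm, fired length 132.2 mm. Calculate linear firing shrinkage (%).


FS = (148.9 - 132.2) / 148.9 * 100 = 11.22%

11.22


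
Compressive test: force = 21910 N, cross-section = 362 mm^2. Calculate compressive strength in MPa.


CS = 21910 / 362 = 60.5 MPa

60.5


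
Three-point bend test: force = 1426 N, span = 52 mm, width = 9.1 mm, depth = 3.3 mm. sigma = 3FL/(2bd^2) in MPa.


sigma = 3*1426*52/(2*9.1*3.3^2) = 1122.4 MPa

1122.4


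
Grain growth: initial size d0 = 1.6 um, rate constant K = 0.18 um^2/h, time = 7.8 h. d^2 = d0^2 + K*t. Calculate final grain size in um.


d^2 = 1.6^2 + 0.18*7.8 = 3.964
d = sqrt(3.964) = 1.99 um

1.99


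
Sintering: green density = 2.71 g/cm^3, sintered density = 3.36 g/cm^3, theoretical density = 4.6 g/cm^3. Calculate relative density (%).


Relative = 3.36 / 4.6 * 100 = 73.0%

73.0


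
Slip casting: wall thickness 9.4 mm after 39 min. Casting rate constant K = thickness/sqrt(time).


K = 9.4 / sqrt(39) = 9.4 / 6.245 = 1.505 mm/min^0.5

1.505


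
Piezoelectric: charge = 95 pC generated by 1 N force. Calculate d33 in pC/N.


d33 = 95 / 1 = 95.0 pC/N

95.0


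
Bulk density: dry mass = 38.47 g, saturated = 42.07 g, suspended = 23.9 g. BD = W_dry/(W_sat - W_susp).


BD = 38.47 / (42.07 - 23.9) = 38.47 / 18.17 = 2.117 g/cm^3

2.117


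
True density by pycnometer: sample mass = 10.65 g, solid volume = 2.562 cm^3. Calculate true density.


TD = 10.65 / 2.562 = 4.157 g/cm^3

4.157


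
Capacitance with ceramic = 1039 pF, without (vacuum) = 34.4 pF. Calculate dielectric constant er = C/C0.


er = 1039 / 34.4 = 30.2

30.2


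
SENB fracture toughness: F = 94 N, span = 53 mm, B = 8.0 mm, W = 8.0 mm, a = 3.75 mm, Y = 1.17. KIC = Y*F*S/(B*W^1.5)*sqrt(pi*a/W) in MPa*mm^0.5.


KIC = 1.17*94*53/(8.0*8.0^1.5)*sqrt(pi*3.75/8.0) = 39.08

39.08


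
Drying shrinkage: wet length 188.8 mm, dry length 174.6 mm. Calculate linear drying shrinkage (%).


DS = (188.8 - 174.6) / 188.8 * 100 = 7.52%

7.52


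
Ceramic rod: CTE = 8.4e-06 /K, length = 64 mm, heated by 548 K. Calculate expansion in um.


dL = 8.4e-06 * 64 * 548 * 1000 = 294.605 um

294.605


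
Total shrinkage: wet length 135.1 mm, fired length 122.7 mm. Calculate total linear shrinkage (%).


TS = (135.1 - 122.7) / 135.1 * 100 = 9.18%

9.18


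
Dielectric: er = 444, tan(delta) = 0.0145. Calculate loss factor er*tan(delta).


Loss = 444 * 0.0145 = 6.438

6.438


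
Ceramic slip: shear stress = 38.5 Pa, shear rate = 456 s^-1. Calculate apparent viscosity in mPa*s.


eta = tau/gamma * 1000 = 38.5/456 * 1000 = 84.4 mPa*s

84.4


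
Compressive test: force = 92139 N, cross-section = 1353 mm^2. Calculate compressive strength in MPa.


CS = 92139 / 1353 = 68.1 MPa

68.1


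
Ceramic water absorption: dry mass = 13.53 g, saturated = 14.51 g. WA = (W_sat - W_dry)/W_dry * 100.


WA = (14.51 - 13.53) / 13.53 * 100 = 7.24%

7.24


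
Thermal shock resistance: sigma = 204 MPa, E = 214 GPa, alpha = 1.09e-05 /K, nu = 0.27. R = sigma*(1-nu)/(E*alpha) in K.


R = 204*(1-0.27)/(214*1000*1.09e-05) = 64 K

64


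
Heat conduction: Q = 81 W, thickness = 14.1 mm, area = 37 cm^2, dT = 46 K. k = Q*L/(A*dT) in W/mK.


k = 81*14.1/1000/(37/10000*46) = 6.71 W/mK

6.71


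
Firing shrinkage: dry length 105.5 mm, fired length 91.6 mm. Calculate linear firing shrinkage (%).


FS = (105.5 - 91.6) / 105.5 * 100 = 13.18%

13.18


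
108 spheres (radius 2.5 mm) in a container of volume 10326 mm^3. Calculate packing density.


V_sphere = 4/3*pi*2.5^3 = 65.4498 mm^3
Total V = 108*65.4498 = 7068.5784 mm^3
PD = 7068.5784 / 10326 = 0.685

0.685


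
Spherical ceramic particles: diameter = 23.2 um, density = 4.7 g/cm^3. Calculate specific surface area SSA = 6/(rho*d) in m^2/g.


SSA = 6 / (4.7 * 23.2) = 0.055 m^2/g

0.055


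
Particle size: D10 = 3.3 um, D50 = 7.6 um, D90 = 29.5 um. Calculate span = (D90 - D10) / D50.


Span = (29.5 - 3.3) / 7.6 = 26.2 / 7.6 = 3.447

3.447


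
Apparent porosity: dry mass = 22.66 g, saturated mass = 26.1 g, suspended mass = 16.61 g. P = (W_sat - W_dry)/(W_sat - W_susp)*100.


P = (26.1 - 22.66) / (26.1 - 16.61) * 100 = 3.44 / 9.49 * 100 = 36.2%

36.2


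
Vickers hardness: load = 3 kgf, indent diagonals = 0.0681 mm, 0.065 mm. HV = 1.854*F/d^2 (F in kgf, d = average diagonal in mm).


d_avg = (0.0681+0.065)/2 = 0.06655 mm
HV = 1.854*3/0.06655^2 = 1256

1256


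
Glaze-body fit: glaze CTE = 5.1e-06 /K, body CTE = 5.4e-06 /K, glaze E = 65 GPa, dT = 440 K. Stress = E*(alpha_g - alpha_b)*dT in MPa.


Stress = 65*1000*(5.1e-06 - 5.4e-06)*440 = -8.6 MPa

-8.6


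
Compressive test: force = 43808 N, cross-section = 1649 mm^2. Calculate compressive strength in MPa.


CS = 43808 / 1649 = 26.6 MPa

26.6


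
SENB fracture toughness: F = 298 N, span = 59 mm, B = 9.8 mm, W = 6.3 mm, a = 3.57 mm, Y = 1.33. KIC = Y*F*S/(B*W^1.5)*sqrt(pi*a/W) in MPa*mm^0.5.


KIC = 1.33*298*59/(9.8*6.3^1.5)*sqrt(pi*3.57/6.3) = 201.34

201.34


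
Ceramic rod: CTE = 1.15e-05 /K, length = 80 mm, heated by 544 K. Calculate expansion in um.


dL = 1.15e-05 * 80 * 544 * 1000 = 500.48 um

500.48


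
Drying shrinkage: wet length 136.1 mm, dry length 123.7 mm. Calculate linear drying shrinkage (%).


DS = (136.1 - 123.7) / 136.1 * 100 = 9.11%

9.11


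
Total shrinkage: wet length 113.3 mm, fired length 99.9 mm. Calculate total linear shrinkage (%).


TS = (113.3 - 99.9) / 113.3 * 100 = 11.83%

11.83


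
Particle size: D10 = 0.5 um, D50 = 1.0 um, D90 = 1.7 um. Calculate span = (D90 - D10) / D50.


Span = (1.7 - 0.5) / 1.0 = 1.2 / 1.0 = 1.2

1.2


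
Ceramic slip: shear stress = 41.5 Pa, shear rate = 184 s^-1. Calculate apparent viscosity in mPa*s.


eta = tau/gamma * 1000 = 41.5/184 * 1000 = 225.5 mPa*s

225.5


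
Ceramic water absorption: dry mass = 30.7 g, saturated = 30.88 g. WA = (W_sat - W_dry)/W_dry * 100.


WA = (30.88 - 30.7) / 30.7 * 100 = 0.59%

0.59


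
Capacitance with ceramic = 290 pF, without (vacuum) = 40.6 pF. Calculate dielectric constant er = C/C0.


er = 290 / 40.6 = 7.14

7.14


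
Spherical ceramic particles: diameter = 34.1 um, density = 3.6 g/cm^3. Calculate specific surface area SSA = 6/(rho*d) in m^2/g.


SSA = 6 / (3.6 * 34.1) = 0.049 m^2/g

0.049


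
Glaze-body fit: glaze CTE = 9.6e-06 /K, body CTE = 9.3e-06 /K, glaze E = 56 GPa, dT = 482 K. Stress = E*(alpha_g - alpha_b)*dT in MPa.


Stress = 56*1000*(9.6e-06 - 9.3e-06)*482 = 8.1 MPa

8.1


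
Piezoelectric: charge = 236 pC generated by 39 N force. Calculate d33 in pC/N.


d33 = 236 / 39 = 6.1 pC/N

6.1


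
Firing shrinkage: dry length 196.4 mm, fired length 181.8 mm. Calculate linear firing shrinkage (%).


FS = (196.4 - 181.8) / 196.4 * 100 = 7.43%

7.43


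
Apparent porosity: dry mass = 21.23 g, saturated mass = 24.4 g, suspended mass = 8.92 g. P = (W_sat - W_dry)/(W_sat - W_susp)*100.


P = (24.4 - 21.23) / (24.4 - 8.92) * 100 = 3.17 / 15.48 * 100 = 20.5%

20.5


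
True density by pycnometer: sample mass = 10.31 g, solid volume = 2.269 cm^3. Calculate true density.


TD = 10.31 / 2.269 = 4.544 g/cm^3

4.544


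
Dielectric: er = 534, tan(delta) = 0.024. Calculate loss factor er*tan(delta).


Loss = 534 * 0.024 = 12.816

12.816


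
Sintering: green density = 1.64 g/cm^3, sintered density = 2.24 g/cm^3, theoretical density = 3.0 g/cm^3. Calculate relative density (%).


Relative = 2.24 / 3.0 * 100 = 74.7%

74.7


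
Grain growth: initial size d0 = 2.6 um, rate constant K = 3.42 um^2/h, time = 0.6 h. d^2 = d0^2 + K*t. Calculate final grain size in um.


d^2 = 2.6^2 + 3.42*0.6 = 8.812
d = sqrt(8.812) = 2.97 um

2.97


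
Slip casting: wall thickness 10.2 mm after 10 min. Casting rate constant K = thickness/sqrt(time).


K = 10.2 / sqrt(10) = 10.2 / 3.1623 = 3.226 mm/min^0.5

3.226


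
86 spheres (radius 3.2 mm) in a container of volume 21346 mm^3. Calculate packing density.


V_sphere = 4/3*pi*3.2^3 = 137.2583 mm^3
Total V = 86*137.2583 = 11804.2138 mm^3
PD = 11804.2138 / 21346 = 0.553

0.553


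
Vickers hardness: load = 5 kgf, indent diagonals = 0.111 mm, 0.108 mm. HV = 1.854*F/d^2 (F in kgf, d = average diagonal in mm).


d_avg = (0.111+0.108)/2 = 0.1095 mm
HV = 1.854*5/0.1095^2 = 773

773


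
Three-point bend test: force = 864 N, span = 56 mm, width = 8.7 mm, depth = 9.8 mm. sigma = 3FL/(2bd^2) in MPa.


sigma = 3*864*56/(2*8.7*9.8^2) = 86.9 MPa

86.9


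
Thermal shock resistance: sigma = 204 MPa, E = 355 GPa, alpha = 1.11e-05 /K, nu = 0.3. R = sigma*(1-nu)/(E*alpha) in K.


R = 204*(1-0.3)/(355*1000*1.11e-05) = 36 K

36


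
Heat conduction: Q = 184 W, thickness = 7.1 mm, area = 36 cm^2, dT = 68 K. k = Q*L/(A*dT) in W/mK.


k = 184*7.1/1000/(36/10000*68) = 5.34 W/mK

5.34


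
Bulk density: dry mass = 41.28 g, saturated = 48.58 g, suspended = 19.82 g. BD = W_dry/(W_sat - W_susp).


BD = 41.28 / (48.58 - 19.82) = 41.28 / 28.76 = 1.435 g/cm^3

1.435


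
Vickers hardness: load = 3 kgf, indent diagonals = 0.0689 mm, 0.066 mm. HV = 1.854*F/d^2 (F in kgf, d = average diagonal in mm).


d_avg = (0.0689+0.066)/2 = 0.06745 mm
HV = 1.854*3/0.06745^2 = 1223

1223


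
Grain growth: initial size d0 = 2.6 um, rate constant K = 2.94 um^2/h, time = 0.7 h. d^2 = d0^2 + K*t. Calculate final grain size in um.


d^2 = 2.6^2 + 2.94*0.7 = 8.818
d = sqrt(8.818) = 2.97 um

2.97


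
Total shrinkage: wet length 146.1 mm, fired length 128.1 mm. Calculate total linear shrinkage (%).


TS = (146.1 - 128.1) / 146.1 * 100 = 12.32%

12.32


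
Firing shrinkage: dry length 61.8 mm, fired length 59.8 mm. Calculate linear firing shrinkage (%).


FS = (61.8 - 59.8) / 61.8 * 100 = 3.24%

3.24


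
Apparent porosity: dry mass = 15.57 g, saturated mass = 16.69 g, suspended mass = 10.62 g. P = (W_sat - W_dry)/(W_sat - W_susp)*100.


P = (16.69 - 15.57) / (16.69 - 10.62) * 100 = 1.12 / 6.07 * 100 = 18.5%

18.5


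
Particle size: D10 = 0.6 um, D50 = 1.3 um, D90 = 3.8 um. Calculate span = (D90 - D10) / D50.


Span = (3.8 - 0.6) / 1.3 = 3.2 / 1.3 = 2.462

2.462


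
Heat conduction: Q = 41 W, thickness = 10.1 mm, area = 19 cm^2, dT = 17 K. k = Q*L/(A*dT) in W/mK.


k = 41*10.1/1000/(19/10000*17) = 12.82 W/mK

12.82


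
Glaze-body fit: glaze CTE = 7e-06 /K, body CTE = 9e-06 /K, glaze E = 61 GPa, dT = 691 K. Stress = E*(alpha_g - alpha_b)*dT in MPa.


Stress = 61*1000*(7e-06 - 9e-06)*691 = -84.3 MPa

-84.3


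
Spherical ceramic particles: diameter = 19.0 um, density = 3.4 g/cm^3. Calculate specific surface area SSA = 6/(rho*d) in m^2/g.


SSA = 6 / (3.4 * 19.0) = 0.093 m^2/g

0.093


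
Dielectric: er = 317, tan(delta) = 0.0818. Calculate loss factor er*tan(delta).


Loss = 317 * 0.0818 = 25.931

25.931


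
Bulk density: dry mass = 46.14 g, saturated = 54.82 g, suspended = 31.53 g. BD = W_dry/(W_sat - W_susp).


BD = 46.14 / (54.82 - 31.53) = 46.14 / 23.29 = 1.981 g/cm^3

1.981


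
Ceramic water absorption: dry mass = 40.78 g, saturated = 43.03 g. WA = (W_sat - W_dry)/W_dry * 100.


WA = (43.03 - 40.78) / 40.78 * 100 = 5.52%

5.52


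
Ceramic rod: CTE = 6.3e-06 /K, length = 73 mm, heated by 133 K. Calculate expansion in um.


dL = 6.3e-06 * 73 * 133 * 1000 = 61.167 um

61.167


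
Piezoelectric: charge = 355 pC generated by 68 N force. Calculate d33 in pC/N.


d33 = 355 / 68 = 5.2 pC/N

5.2


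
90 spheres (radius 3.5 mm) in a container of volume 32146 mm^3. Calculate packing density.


V_sphere = 4/3*pi*3.5^3 = 179.5944 mm^3
Total V = 90*179.5944 = 16163.496 mm^3
PD = 16163.496 / 32146 = 0.503

0.503


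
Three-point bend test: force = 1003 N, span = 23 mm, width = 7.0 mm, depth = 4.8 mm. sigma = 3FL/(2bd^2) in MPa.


sigma = 3*1003*23/(2*7.0*4.8^2) = 214.6 MPa

214.6


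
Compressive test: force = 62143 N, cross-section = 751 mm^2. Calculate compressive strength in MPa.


CS = 62143 / 751 = 82.7 MPa

82.7


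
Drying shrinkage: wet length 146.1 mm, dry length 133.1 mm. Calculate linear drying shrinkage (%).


DS = (146.1 - 133.1) / 146.1 * 100 = 8.9%

8.9


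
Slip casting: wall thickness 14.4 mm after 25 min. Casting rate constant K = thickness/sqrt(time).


K = 14.4 / sqrt(25) = 14.4 / 5.0 = 2.88 mm/min^0.5

2.88


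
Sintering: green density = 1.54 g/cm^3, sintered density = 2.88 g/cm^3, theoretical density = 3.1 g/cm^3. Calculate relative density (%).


Relative = 2.88 / 3.1 * 100 = 92.9%

92.9


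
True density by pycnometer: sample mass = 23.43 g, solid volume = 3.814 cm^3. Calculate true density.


TD = 23.43 / 3.814 = 6.143 g/cm^3

6.143


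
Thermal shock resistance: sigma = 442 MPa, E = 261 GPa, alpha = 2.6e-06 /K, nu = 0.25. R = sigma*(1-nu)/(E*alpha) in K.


R = 442*(1-0.25)/(261*1000*2.6e-06) = 489 K

489


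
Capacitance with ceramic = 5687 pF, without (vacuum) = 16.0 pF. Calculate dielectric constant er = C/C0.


er = 5687 / 16.0 = 355.44

355.44


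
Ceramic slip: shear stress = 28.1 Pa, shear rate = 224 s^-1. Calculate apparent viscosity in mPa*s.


eta = tau/gamma * 1000 = 28.1/224 * 1000 = 125.4 mPa*s

125.4


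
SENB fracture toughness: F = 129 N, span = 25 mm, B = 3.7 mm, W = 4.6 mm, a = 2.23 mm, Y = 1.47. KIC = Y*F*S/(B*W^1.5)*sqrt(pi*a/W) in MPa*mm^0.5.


KIC = 1.47*129*25/(3.7*4.6^1.5)*sqrt(pi*2.23/4.6) = 160.27

160.27


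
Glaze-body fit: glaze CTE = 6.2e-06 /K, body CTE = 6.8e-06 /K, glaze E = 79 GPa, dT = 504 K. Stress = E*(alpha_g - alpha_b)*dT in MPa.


Stress = 79*1000*(6.2e-06 - 6.8e-06)*504 = -23.9 MPa

-23.9


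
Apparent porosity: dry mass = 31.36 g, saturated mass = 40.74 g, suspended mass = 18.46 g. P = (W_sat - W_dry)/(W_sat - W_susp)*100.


P = (40.74 - 31.36) / (40.74 - 18.46) * 100 = 9.38 / 22.28 * 100 = 42.1%

42.1


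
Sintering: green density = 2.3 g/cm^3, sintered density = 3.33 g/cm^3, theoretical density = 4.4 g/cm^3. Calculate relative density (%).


Relative = 3.33 / 4.4 * 100 = 75.7%

75.7


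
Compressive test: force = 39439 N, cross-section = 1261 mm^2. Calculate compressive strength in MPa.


CS = 39439 / 1261 = 31.3 MPa

31.3


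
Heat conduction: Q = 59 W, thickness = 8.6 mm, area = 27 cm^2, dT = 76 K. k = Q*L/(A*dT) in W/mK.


k = 59*8.6/1000/(27/10000*76) = 2.47 W/mK

2.47


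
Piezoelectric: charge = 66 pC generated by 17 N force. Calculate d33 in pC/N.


d33 = 66 / 17 = 3.9 pC/N

3.9


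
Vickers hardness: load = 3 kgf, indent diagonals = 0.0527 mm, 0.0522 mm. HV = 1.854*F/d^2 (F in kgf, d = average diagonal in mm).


d_avg = (0.0527+0.0522)/2 = 0.05245 mm
HV = 1.854*3/0.05245^2 = 2022

2022


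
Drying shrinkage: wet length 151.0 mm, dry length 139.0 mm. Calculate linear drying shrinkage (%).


DS = (151.0 - 139.0) / 151.0 * 100 = 7.95%

7.95


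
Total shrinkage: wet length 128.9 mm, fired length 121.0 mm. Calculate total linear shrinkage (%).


TS = (128.9 - 121.0) / 128.9 * 100 = 6.13%

6.13


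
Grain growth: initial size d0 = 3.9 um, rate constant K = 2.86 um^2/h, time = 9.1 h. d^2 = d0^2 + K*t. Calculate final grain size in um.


d^2 = 3.9^2 + 2.86*9.1 = 41.236
d = sqrt(41.236) = 6.42 um

6.42


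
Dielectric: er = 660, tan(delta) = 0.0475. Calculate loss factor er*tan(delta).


Loss = 660 * 0.0475 = 31.35

31.35


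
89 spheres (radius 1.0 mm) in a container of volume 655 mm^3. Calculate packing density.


V_sphere = 4/3*pi*1.0^3 = 4.1888 mm^3
Total V = 89*4.1888 = 372.8032 mm^3
PD = 372.8032 / 655 = 0.569

0.569


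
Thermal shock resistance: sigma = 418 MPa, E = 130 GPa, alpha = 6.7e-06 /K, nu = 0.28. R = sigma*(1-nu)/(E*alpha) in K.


R = 418*(1-0.28)/(130*1000*6.7e-06) = 346 K

346


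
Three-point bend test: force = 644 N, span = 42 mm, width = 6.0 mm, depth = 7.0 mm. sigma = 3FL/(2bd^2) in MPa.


sigma = 3*644*42/(2*6.0*7.0^2) = 138.0 MPa

138.0


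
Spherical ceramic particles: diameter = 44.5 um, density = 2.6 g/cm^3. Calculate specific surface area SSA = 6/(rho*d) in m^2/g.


SSA = 6 / (2.6 * 44.5) = 0.052 m^2/g

0.052


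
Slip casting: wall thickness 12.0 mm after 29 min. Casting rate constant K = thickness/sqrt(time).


K = 12.0 / sqrt(29) = 12.0 / 5.3852 = 2.228 mm/min^0.5

2.228


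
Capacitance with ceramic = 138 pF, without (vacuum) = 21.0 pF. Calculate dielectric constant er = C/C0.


er = 138 / 21.0 = 6.57

6.57


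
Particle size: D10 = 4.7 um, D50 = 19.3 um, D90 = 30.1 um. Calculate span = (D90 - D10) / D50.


Span = (30.1 - 4.7) / 19.3 = 25.4 / 19.3 = 1.316

1.316


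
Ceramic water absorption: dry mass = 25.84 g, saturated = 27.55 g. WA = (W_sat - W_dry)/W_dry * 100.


WA = (27.55 - 25.84) / 25.84 * 100 = 6.62%

6.62


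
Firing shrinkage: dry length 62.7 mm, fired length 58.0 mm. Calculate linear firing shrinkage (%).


FS = (62.7 - 58.0) / 62.7 * 100 = 7.5%

7.5


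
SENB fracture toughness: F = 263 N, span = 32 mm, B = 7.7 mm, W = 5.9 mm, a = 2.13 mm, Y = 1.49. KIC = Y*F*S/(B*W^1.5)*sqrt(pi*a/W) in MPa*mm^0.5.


KIC = 1.49*263*32/(7.7*5.9^1.5)*sqrt(pi*2.13/5.9) = 121.02

121.02


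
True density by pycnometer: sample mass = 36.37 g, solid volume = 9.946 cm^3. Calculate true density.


TD = 36.37 / 9.946 = 3.657 g/cm^3

3.657


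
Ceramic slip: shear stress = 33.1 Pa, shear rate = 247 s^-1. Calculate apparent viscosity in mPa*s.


eta = tau/gamma * 1000 = 33.1/247 * 1000 = 134.0 mPa*s

134.0


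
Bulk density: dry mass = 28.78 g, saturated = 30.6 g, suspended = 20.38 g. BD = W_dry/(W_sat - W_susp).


BD = 28.78 / (30.6 - 20.38) = 28.78 / 10.22 = 2.816 g/cm^3

2.816


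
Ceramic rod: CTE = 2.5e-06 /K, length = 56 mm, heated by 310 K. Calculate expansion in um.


dL = 2.5e-06 * 56 * 310 * 1000 = 43.4 um

43.4


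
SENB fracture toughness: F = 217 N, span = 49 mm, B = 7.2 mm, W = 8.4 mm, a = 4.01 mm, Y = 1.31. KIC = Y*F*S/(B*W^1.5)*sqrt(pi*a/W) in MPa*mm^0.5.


KIC = 1.31*217*49/(7.2*8.4^1.5)*sqrt(pi*4.01/8.4) = 97.32

97.32


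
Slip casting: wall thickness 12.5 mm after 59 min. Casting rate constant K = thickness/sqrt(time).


K = 12.5 / sqrt(59) = 12.5 / 7.6811 = 1.627 mm/min^0.5

1.627


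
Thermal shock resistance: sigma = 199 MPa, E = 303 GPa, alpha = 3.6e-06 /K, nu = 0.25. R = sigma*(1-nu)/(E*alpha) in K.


R = 199*(1-0.25)/(303*1000*3.6e-06) = 137 K

137


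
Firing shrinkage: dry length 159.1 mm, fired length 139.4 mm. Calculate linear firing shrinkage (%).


FS = (159.1 - 139.4) / 159.1 * 100 = 12.38%

12.38


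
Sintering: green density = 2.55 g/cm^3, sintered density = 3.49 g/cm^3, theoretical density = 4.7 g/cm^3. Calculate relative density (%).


Relative = 3.49 / 4.7 * 100 = 74.3%

74.3


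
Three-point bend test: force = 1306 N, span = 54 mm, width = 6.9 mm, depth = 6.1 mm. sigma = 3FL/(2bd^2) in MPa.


sigma = 3*1306*54/(2*6.9*6.1^2) = 412.0 MPa

412.0


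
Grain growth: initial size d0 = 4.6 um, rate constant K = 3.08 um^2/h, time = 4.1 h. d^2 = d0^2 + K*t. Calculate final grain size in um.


d^2 = 4.6^2 + 3.08*4.1 = 33.788
d = sqrt(33.788) = 5.81 um

5.81


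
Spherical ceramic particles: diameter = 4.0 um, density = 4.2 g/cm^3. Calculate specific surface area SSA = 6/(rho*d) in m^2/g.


SSA = 6 / (4.2 * 4.0) = 0.357 m^2/g

0.357


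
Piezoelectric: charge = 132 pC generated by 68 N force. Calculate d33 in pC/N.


d33 = 132 / 68 = 1.9 pC/N

1.9


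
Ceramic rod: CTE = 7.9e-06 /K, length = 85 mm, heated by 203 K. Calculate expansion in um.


dL = 7.9e-06 * 85 * 203 * 1000 = 136.315 um

136.315


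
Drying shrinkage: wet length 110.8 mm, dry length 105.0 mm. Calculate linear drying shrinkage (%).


DS = (110.8 - 105.0) / 110.8 * 100 = 5.23%

5.23


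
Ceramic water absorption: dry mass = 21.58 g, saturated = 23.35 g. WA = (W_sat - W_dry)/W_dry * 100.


WA = (23.35 - 21.58) / 21.58 * 100 = 8.2%

8.2


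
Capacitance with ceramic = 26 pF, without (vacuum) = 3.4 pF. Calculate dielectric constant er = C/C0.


er = 26 / 3.4 = 7.65

7.65


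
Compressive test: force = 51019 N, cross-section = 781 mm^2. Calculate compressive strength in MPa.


CS = 51019 / 781 = 65.3 MPa

65.3


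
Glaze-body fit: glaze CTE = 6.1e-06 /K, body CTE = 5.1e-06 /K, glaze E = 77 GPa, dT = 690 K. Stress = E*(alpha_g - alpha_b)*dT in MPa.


Stress = 77*1000*(6.1e-06 - 5.1e-06)*690 = 53.1 MPa

53.1


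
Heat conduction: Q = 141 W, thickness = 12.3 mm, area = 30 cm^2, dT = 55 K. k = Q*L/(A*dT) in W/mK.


k = 141*12.3/1000/(30/10000*55) = 10.51 W/mK

10.51


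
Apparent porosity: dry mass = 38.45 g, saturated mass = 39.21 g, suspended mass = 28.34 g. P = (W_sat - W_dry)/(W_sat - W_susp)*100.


P = (39.21 - 38.45) / (39.21 - 28.34) * 100 = 0.76 / 10.87 * 100 = 7.0%

7.0


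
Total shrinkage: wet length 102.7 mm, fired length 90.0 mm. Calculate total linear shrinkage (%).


TS = (102.7 - 90.0) / 102.7 * 100 = 12.37%

12.37


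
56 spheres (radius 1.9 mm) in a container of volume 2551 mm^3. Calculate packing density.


V_sphere = 4/3*pi*1.9^3 = 28.7309 mm^3
Total V = 56*28.7309 = 1608.9304 mm^3
PD = 1608.9304 / 2551 = 0.631

0.631


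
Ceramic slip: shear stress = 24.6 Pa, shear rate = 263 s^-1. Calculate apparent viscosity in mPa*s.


eta = tau/gamma * 1000 = 24.6/263 * 1000 = 93.5 mPa*s

93.5


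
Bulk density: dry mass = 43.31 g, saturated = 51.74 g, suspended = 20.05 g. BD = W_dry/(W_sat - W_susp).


BD = 43.31 / (51.74 - 20.05) = 43.31 / 31.69 = 1.367 g/cm^3

1.367
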